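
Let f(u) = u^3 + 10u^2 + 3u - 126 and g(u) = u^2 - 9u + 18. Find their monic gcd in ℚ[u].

u - 3

Apply the Euclidean algorithm:
  u^3 + 10u^2 + 3u - 126 = (u + 19)(u^2 - 9u + 18) + (156u - 468)
  u^2 - 9u + 18 = ((1/156)u - 1/26)(156u - 468) + (0)
Last nonzero remainder: 156u - 468. Dividing through by 156 gives the monic gcd u - 3.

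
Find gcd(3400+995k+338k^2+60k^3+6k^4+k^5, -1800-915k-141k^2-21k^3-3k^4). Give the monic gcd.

200+35k+4k^2+k^3

Euclidean algorithm in ℚ[k]:
  k^5+6k^4+60k^3+338k^2+995k+3400 = (-(1/3)k+1/3)(-3k^4-21k^3-141k^2-915k-1800) + (20k^3+80k^2+700k+4000)
  -3k^4-21k^3-141k^2-915k-1800 = (-(3/20)k-9/20)(20k^3+80k^2+700k+4000) + (0)
Last nonzero remainder: 20k^3+80k^2+700k+4000. Dividing through by 20 gives the monic gcd k^3+4k^2+35k+200.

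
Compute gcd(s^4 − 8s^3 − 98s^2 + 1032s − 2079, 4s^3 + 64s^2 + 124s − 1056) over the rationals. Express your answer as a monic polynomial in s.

By polynomial division,
  s^4 − 8s^3 − 98s^2 + 1032s − 2079 = ((1/4)s − 6)(4s^3 + 64s^2 + 124s − 1056) + (255s^2 + 2040s − 8415)
  4s^3 + 64s^2 + 124s − 1056 = ((4/255)s + 32/255)(255s^2 + 2040s − 8415) + (0)
Last nonzero remainder: 255s^2 + 2040s − 8415. Dividing through by 255 gives the monic gcd s^2 + 8s − 33.

s^2 + 8s − 33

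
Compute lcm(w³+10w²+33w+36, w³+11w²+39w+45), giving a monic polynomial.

Apply the Euclidean algorithm:
  w³+10w²+33w+36 = (w³+11w²+39w+45) + (-w²-6w-9)
  w³+11w²+39w+45 = (-w-5)(-w²-6w-9) + (0)
Last nonzero remainder: -w²-6w-9. Dividing through by -1 gives the monic gcd w²+6w+9.
Then lcm(f, g) = f·g / gcd(f, g); expanding and making the result monic gives the answer.

w⁴+15w³+83w²+201w+180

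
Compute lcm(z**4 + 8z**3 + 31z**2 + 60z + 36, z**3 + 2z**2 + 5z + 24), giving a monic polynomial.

By polynomial division,
  z**4 + 8z**3 + 31z**2 + 60z + 36 = (z + 6)(z**3 + 2z**2 + 5z + 24) + (14z**2 + 6z − 108)
  z**3 + 2z**2 + 5z + 24 = ((1/14)z + 11/98)(14z**2 + 6z − 108) + ((590/49)z + 1770/49)
  14z**2 + 6z − 108 = ((343/295)z − 882/295)((590/49)z + 1770/49) + (0)
Last nonzero remainder: (590/49)z + 1770/49. Dividing through by 590/49 gives the monic gcd z + 3.
Then lcm(f, g) = f·g / gcd(f, g); expanding and making the result monic gives the answer.

z**6 + 7z**5 + 31z**4 + 93z**3 + 224z**2 + 444z + 288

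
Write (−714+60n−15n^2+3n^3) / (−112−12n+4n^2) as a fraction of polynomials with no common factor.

Apply the Euclidean algorithm:
  3n^3−15n^2+60n−714 = ((3/4)n−3/2)(4n^2−12n−112) + (126n−882)
  4n^2−12n−112 = ((2/63)n+8/63)(126n−882) + (0)
Last nonzero remainder: 126n−882. Dividing through by 126 gives the monic gcd n−7.
Cancel n−7 from numerator and denominator to get the reduced form.

(102+6n+3n^2)/(16+4n)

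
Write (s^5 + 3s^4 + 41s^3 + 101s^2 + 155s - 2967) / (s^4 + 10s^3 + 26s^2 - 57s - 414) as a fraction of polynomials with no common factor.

Apply the Euclidean algorithm:
  s^5 + 3s^4 + 41s^3 + 101s^2 + 155s - 2967 = (s - 7)(s^4 + 10s^3 + 26s^2 - 57s - 414) + (85s^3 + 340s^2 + 170s - 5865)
  s^4 + 10s^3 + 26s^2 - 57s - 414 = ((1/85)s + 6/85)(85s^3 + 340s^2 + 170s - 5865) + (0)
Last nonzero remainder: 85s^3 + 340s^2 + 170s - 5865. Dividing through by 85 gives the monic gcd s^3 + 4s^2 + 2s - 69.
Cancel s^3 + 4s^2 + 2s - 69 from numerator and denominator to get the reduced form.

(s^2 - s + 43)/(s + 6)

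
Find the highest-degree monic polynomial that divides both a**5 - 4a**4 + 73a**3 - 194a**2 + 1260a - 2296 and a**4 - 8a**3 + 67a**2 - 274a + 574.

By polynomial division,
  a**5 - 4a**4 + 73a**3 - 194a**2 + 1260a - 2296 = (a + 4)(a**4 - 8a**3 + 67a**2 - 274a + 574) + (38a**3 - 188a**2 + 1782a - 4592)
  a**4 - 8a**3 + 67a**2 - 274a + 574 = ((1/38)a - 29/361)(38a**3 - 188a**2 + 1782a - 4592) + ((1806/361)a**2 - (3612/361)a + 74046/361)
  38a**3 - 188a**2 + 1782a - 4592 = ((6859/903)a - 2888/129)((1806/361)a**2 - (3612/361)a + 74046/361) + (0)
Last nonzero remainder: (1806/361)a**2 - (3612/361)a + 74046/361. Dividing through by 1806/361 gives the monic gcd a**2 - 2a + 41.

a**2 - 2a + 41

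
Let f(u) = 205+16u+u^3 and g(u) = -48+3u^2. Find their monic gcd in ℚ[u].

1

Euclidean algorithm in ℚ[u]:
  u^3+16u+205 = ((1/3)u)(3u^2-48) + (32u+205)
  3u^2-48 = ((3/32)u-615/1024)(32u+205) + (76923/1024)
  32u+205 = ((32768/76923)u+209920/76923)(76923/1024) + (0)
The last nonzero remainder is the constant 76923/1024, so the polynomials are coprime and gcd = 1.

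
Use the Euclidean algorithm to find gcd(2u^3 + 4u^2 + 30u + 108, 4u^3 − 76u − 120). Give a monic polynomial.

Repeated division with remainder:
  2u^3 + 4u^2 + 30u + 108 = (1/2)(4u^3 − 76u − 120) + (4u^2 + 68u + 168)
  4u^3 − 76u − 120 = (u − 17)(4u^2 + 68u + 168) + (912u + 2736)
  4u^2 + 68u + 168 = ((1/228)u + 7/114)(912u + 2736) + (0)
Last nonzero remainder: 912u + 2736. Dividing through by 912 gives the monic gcd u + 3.

u + 3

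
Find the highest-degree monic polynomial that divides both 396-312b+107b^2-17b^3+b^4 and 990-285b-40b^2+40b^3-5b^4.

-66+41b-11b^2+b^3

Apply the Euclidean algorithm:
  b^4-17b^3+107b^2-312b+396 = (-1/5)(-5b^4+40b^3-40b^2-285b+990) + (-9b^3+99b^2-369b+594)
  -5b^4+40b^3-40b^2-285b+990 = ((5/9)b+5/3)(-9b^3+99b^2-369b+594) + (0)
Last nonzero remainder: -9b^3+99b^2-369b+594. Dividing through by -9 gives the monic gcd b^3-11b^2+41b-66.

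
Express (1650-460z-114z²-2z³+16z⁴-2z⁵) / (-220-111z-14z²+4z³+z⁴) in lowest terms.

(-30+16z-2z²)/(4+z)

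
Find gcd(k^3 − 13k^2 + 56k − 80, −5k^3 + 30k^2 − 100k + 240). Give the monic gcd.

k − 4

Euclidean algorithm in ℚ[k]:
  k^3 − 13k^2 + 56k − 80 = (−1/5)(−5k^3 + 30k^2 − 100k + 240) + (−7k^2 + 36k − 32)
  −5k^3 + 30k^2 − 100k + 240 = ((5/7)k − 30/49)(−7k^2 + 36k − 32) + (−(2700/49)k + 10800/49)
  −7k^2 + 36k − 32 = ((343/2700)k − 98/675)(−(2700/49)k + 10800/49) + (0)
Last nonzero remainder: −(2700/49)k + 10800/49. Dividing through by −2700/49 gives the monic gcd k − 4.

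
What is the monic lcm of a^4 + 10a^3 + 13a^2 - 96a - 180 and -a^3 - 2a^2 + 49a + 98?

a^6 + 10a^5 - 36a^4 - 586a^3 - 817a^2 + 4704a + 8820

Repeated division with remainder:
  a^4 + 10a^3 + 13a^2 - 96a - 180 = (-a - 8)(-a^3 - 2a^2 + 49a + 98) + (46a^2 + 394a + 604)
  -a^3 - 2a^2 + 49a + 98 = (-(1/46)a + 151/1058)(46a^2 + 394a + 604) + ((3120/529)a + 6240/529)
  46a^2 + 394a + 604 = ((12167/1560)a + 79879/1560)((3120/529)a + 6240/529) + (0)
Last nonzero remainder: (3120/529)a + 6240/529. Dividing through by 3120/529 gives the monic gcd a + 2.
Then lcm(f, g) = f·g / gcd(f, g); expanding and making the result monic gives the answer.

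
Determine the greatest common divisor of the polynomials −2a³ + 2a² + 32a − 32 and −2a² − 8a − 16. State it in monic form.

Repeated division with remainder:
  −2a³ + 2a² + 32a − 32 = (a − 5)(−2a² − 8a − 16) + (8a − 112)
  −2a² − 8a − 16 = (−(1/4)a − 9/2)(8a − 112) + (−520)
  8a − 112 = (−(1/65)a + 14/65)(−520) + (0)
The last nonzero remainder is the constant −520, so the polynomials are coprime and gcd = 1.

1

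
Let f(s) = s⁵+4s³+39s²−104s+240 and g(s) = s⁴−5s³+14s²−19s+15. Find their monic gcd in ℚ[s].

s²−3s+5

Repeated division with remainder:
  s⁵+4s³+39s²−104s+240 = (s+5)(s⁴−5s³+14s²−19s+15) + (15s³−12s²−24s+165)
  s⁴−5s³+14s²−19s+15 = ((1/15)s−7/25)(15s³−12s²−24s+165) + ((306/25)s²−(918/25)s+306/5)
  15s³−12s²−24s+165 = ((125/102)s+275/102)((306/25)s²−(918/25)s+306/5) + (0)
Last nonzero remainder: (306/25)s²−(918/25)s+306/5. Dividing through by 306/25 gives the monic gcd s²−3s+5.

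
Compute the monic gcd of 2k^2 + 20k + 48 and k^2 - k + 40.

Repeated division with remainder:
  2k^2 + 20k + 48 = (2)(k^2 - k + 40) + (22k - 32)
  k^2 - k + 40 = ((1/22)k + 5/242)(22k - 32) + (4920/121)
  22k - 32 = ((1331/2460)k - 484/615)(4920/121) + (0)
The last nonzero remainder is the constant 4920/121, so the polynomials are coprime and gcd = 1.

1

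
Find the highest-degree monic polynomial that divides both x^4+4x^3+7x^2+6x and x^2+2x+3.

Repeated division with remainder:
  x^4+4x^3+7x^2+6x = (x^2+2x)(x^2+2x+3) + (0)
The last nonzero remainder x^2+2x+3 is already monic.

x^2+2x+3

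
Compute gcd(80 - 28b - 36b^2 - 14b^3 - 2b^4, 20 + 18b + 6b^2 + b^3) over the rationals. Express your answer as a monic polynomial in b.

10 + 4b + b^2

Repeated division with remainder:
  -2b^4 - 14b^3 - 36b^2 - 28b + 80 = (-2b - 2)(b^3 + 6b^2 + 18b + 20) + (12b^2 + 48b + 120)
  b^3 + 6b^2 + 18b + 20 = ((1/12)b + 1/6)(12b^2 + 48b + 120) + (0)
Last nonzero remainder: 12b^2 + 48b + 120. Dividing through by 12 gives the monic gcd b^2 + 4b + 10.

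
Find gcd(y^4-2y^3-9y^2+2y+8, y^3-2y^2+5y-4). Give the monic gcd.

Repeated division with remainder:
  y^4-2y^3-9y^2+2y+8 = (y)(y^3-2y^2+5y-4) + (-14y^2+6y+8)
  y^3-2y^2+5y-4 = (-(1/14)y+11/98)(-14y^2+6y+8) + ((240/49)y-240/49)
  -14y^2+6y+8 = (-(343/120)y-49/30)((240/49)y-240/49) + (0)
Last nonzero remainder: (240/49)y-240/49. Dividing through by 240/49 gives the monic gcd y-1.

y-1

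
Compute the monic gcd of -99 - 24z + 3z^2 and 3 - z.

Apply the Euclidean algorithm:
  3z^2 - 24z - 99 = (-3z + 15)(-z + 3) + (-144)
  -z + 3 = ((1/144)z - 1/48)(-144) + (0)
The last nonzero remainder is the constant -144, so the polynomials are coprime and gcd = 1.

1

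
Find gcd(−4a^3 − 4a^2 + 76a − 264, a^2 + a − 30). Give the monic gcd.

Euclidean algorithm in ℚ[a]:
  −4a^3 − 4a^2 + 76a − 264 = (−4a)(a^2 + a − 30) + (−44a − 264)
  a^2 + a − 30 = (−(1/44)a + 5/44)(−44a − 264) + (0)
Last nonzero remainder: −44a − 264. Dividing through by −44 gives the monic gcd a + 6.

a + 6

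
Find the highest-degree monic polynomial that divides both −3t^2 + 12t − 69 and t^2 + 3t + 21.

Repeated division with remainder:
  −3t^2 + 12t − 69 = (−3)(t^2 + 3t + 21) + (21t − 6)
  t^2 + 3t + 21 = ((1/21)t + 23/147)(21t − 6) + (1075/49)
  21t − 6 = ((1029/1075)t − 294/1075)(1075/49) + (0)
The last nonzero remainder is the constant 1075/49, so the polynomials are coprime and gcd = 1.

1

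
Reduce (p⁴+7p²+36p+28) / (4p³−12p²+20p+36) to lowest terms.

(p³−p²+8p+28)/(4p²−16p+36)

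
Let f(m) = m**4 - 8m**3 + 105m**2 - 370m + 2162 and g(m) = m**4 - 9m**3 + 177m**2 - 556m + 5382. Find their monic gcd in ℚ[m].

Euclidean algorithm in ℚ[m]:
  m**4 - 8m**3 + 105m**2 - 370m + 2162 = (m**4 - 9m**3 + 177m**2 - 556m + 5382) + (m**3 - 72m**2 + 186m - 3220)
  m**4 - 9m**3 + 177m**2 - 556m + 5382 = (m + 63)(m**3 - 72m**2 + 186m - 3220) + (4527m**2 - 9054m + 208242)
  m**3 - 72m**2 + 186m - 3220 = ((1/4527)m - 70/4527)(4527m**2 - 9054m + 208242) + (0)
Last nonzero remainder: 4527m**2 - 9054m + 208242. Dividing through by 4527 gives the monic gcd m**2 - 2m + 46.

m**2 - 2m + 46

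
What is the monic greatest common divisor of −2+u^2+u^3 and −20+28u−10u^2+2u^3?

Apply the Euclidean algorithm:
  u^3+u^2−2 = (1/2)(2u^3−10u^2+28u−20) + (6u^2−14u+8)
  2u^3−10u^2+28u−20 = ((1/3)u−8/9)(6u^2−14u+8) + ((116/9)u−116/9)
  6u^2−14u+8 = ((27/58)u−18/29)((116/9)u−116/9) + (0)
Last nonzero remainder: (116/9)u−116/9. Dividing through by 116/9 gives the monic gcd u−1.

−1+u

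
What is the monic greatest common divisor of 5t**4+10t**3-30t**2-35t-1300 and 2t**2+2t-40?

t**2+t-20

By polynomial division,
  5t**4+10t**3-30t**2-35t-1300 = ((5/2)t**2+(5/2)t+65/2)(2t**2+2t-40) + (0)
Last nonzero remainder: 2t**2+2t-40. Dividing through by 2 gives the monic gcd t**2+t-20.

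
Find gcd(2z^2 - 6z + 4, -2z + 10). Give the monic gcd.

1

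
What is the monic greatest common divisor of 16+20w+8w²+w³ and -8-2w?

Repeated division with remainder:
  w³+8w²+20w+16 = (-(1/2)w²-2w-2)(-2w-8) + (0)
Last nonzero remainder: -2w-8. Dividing through by -2 gives the monic gcd w+4.

4+w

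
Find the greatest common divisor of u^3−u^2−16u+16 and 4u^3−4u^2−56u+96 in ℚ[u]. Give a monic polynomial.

Repeated division with remainder:
  u^3−u^2−16u+16 = (1/4)(4u^3−4u^2−56u+96) + (−2u−8)
  4u^3−4u^2−56u+96 = (−2u^2+10u−12)(−2u−8) + (0)
Last nonzero remainder: −2u−8. Dividing through by −2 gives the monic gcd u+4.

u+4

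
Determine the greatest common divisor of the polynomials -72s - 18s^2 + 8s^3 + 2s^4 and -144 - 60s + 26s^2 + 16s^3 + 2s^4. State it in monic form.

12 + 7s + s^2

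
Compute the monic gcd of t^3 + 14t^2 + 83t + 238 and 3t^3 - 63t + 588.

t + 7

Euclidean algorithm in ℚ[t]:
  t^3 + 14t^2 + 83t + 238 = (1/3)(3t^3 - 63t + 588) + (14t^2 + 104t + 42)
  3t^3 - 63t + 588 = ((3/14)t - 78/49)(14t^2 + 104t + 42) + ((4584/49)t + 4584/7)
  14t^2 + 104t + 42 = ((343/2292)t + 49/764)((4584/49)t + 4584/7) + (0)
Last nonzero remainder: (4584/49)t + 4584/7. Dividing through by 4584/49 gives the monic gcd t + 7.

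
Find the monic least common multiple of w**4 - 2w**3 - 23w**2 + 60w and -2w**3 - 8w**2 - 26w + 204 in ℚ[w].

w**6 + 5w**5 - 3w**4 - 169w**3 - 362w**2 + 2040w

Apply the Euclidean algorithm:
  w**4 - 2w**3 - 23w**2 + 60w = (-(1/2)w + 3)(-2w**3 - 8w**2 - 26w + 204) + (-12w**2 + 240w - 612)
  -2w**3 - 8w**2 - 26w + 204 = ((1/6)w + 4)(-12w**2 + 240w - 612) + (-884w + 2652)
  -12w**2 + 240w - 612 = ((3/221)w - 3/13)(-884w + 2652) + (0)
Last nonzero remainder: -884w + 2652. Dividing through by -884 gives the monic gcd w - 3.
Then lcm(f, g) = f·g / gcd(f, g); expanding and making the result monic gives the answer.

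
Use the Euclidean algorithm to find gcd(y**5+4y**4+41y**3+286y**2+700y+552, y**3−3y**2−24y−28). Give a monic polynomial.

y**2+4y+4

Apply the Euclidean algorithm:
  y**5+4y**4+41y**3+286y**2+700y+552 = (y**2+7y+86)(y**3−3y**2−24y−28) + (740y**2+2960y+2960)
  y**3−3y**2−24y−28 = ((1/740)y−7/740)(740y**2+2960y+2960) + (0)
Last nonzero remainder: 740y**2+2960y+2960. Dividing through by 740 gives the monic gcd y**2+4y+4.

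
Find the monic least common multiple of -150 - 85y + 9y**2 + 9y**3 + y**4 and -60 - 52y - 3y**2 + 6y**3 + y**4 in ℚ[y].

-300 - 320y - 67y**2 + 27y**3 + 11y**4 + y**5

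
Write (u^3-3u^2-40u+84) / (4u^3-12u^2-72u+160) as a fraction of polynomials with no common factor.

Apply the Euclidean algorithm:
  u^3-3u^2-40u+84 = (1/4)(4u^3-12u^2-72u+160) + (-22u+44)
  4u^3-12u^2-72u+160 = (-(2/11)u^2+(2/11)u+40/11)(-22u+44) + (0)
Last nonzero remainder: -22u+44. Dividing through by -22 gives the monic gcd u-2.
Cancel u-2 from numerator and denominator to get the reduced form.

(u^2-u-42)/(4u^2-4u-80)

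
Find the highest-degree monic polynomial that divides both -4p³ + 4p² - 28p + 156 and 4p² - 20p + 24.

Repeated division with remainder:
  -4p³ + 4p² - 28p + 156 = (-p - 4)(4p² - 20p + 24) + (-84p + 252)
  4p² - 20p + 24 = (-(1/21)p + 2/21)(-84p + 252) + (0)
Last nonzero remainder: -84p + 252. Dividing through by -84 gives the monic gcd p - 3.

p - 3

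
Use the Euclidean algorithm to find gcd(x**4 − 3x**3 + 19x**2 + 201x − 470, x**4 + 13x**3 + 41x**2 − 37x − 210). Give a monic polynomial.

Apply the Euclidean algorithm:
  x**4 − 3x**3 + 19x**2 + 201x − 470 = (x**4 + 13x**3 + 41x**2 − 37x − 210) + (−16x**3 − 22x**2 + 238x − 260)
  x**4 + 13x**3 + 41x**2 − 37x − 210 = (−(1/16)x − 93/128)(−16x**3 − 22x**2 + 238x − 260) + ((2553/64)x**2 + (7659/64)x − 12765/32)
  −16x**3 − 22x**2 + 238x − 260 = (−(1024/2553)x + 1664/2553)((2553/64)x**2 + (7659/64)x − 12765/32) + (0)
Last nonzero remainder: (2553/64)x**2 + (7659/64)x − 12765/32. Dividing through by 2553/64 gives the monic gcd x**2 + 3x − 10.

x**2 + 3x − 10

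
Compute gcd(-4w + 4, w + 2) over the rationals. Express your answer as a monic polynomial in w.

1

By polynomial division,
  -4w + 4 = (-4)(w + 2) + (12)
  w + 2 = ((1/12)w + 1/6)(12) + (0)
The last nonzero remainder is the constant 12, so the polynomials are coprime and gcd = 1.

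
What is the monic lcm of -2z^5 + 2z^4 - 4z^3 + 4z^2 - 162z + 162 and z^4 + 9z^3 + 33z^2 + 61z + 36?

By polynomial division,
  -2z^5 + 2z^4 - 4z^3 + 4z^2 - 162z + 162 = (-2z + 20)(z^4 + 9z^3 + 33z^2 + 61z + 36) + (-118z^3 - 534z^2 - 1310z - 558)
  z^4 + 9z^3 + 33z^2 + 61z + 36 = (-(1/118)z - 132/3481)(-118z^3 - 534z^2 - 1310z - 558) + ((5740/3481)z^2 + (22960/3481)z + 51660/3481)
  -118z^3 - 534z^2 - 1310z - 558 = (-(205379/2870)z - 107911/2870)((5740/3481)z^2 + (22960/3481)z + 51660/3481) + (0)
Last nonzero remainder: (5740/3481)z^2 + (22960/3481)z + 51660/3481. Dividing through by 5740/3481 gives the monic gcd z^2 + 4z + 9.
Then lcm(f, g) = f·g / gcd(f, g); expanding and making the result monic gives the answer.

z^7 + 4z^6 + z^5 + 4z^4 + 79z^3 + 316z^2 - 81z - 324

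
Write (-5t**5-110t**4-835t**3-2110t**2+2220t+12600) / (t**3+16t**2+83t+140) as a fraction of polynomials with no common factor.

(-5t**3-50t**2-60t+360)/(t+4)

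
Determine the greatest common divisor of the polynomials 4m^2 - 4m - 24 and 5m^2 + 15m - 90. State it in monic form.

By polynomial division,
  4m^2 - 4m - 24 = (4/5)(5m^2 + 15m - 90) + (-16m + 48)
  5m^2 + 15m - 90 = (-(5/16)m - 15/8)(-16m + 48) + (0)
Last nonzero remainder: -16m + 48. Dividing through by -16 gives the monic gcd m - 3.

m - 3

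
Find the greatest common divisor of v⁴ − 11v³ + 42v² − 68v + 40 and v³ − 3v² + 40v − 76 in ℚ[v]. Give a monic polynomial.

v − 2

Repeated division with remainder:
  v⁴ − 11v³ + 42v² − 68v + 40 = (v − 8)(v³ − 3v² + 40v − 76) + (−22v² + 328v − 568)
  v³ − 3v² + 40v − 76 = (−(1/22)v − 131/242)(−22v² + 328v − 568) + ((23200/121)v − 46400/121)
  −22v² + 328v − 568 = (−(1331/11600)v + 8591/5800)((23200/121)v − 46400/121) + (0)
Last nonzero remainder: (23200/121)v − 46400/121. Dividing through by 23200/121 gives the monic gcd v − 2.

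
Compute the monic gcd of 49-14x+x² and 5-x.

Apply the Euclidean algorithm:
  x²-14x+49 = (-x+9)(-x+5) + (4)
  -x+5 = (-(1/4)x+5/4)(4) + (0)
The last nonzero remainder is the constant 4, so the polynomials are coprime and gcd = 1.

1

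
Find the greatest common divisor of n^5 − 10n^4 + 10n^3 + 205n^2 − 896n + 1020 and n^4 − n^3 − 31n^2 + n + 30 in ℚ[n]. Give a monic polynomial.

Euclidean algorithm in ℚ[n]:
  n^5 − 10n^4 + 10n^3 + 205n^2 − 896n + 1020 = (n − 9)(n^4 − n^3 − 31n^2 + n + 30) + (32n^3 − 75n^2 − 917n + 1290)
  n^4 − n^3 − 31n^2 + n + 30 = ((1/32)n + 43/1024)(32n^3 − 75n^2 − 917n + 1290) + ((825/1024)n^2 − (825/1024)n − 12375/512)
  32n^3 − 75n^2 − 917n + 1290 = ((32768/825)n − 44032/825)((825/1024)n^2 − (825/1024)n − 12375/512) + (0)
Last nonzero remainder: (825/1024)n^2 − (825/1024)n − 12375/512. Dividing through by 825/1024 gives the monic gcd n^2 − n − 30.

n^2 − n − 30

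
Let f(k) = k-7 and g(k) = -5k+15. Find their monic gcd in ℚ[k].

1

By polynomial division,
  k-7 = (-1/5)(-5k+15) + (-4)
  -5k+15 = ((5/4)k-15/4)(-4) + (0)
The last nonzero remainder is the constant -4, so the polynomials are coprime and gcd = 1.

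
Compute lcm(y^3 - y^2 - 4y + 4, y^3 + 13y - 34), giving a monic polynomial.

y^5 + y^4 + 11y^3 - 21y^2 - 60y + 68

Repeated division with remainder:
  y^3 - y^2 - 4y + 4 = (y^3 + 13y - 34) + (-y^2 - 17y + 38)
  y^3 + 13y - 34 = (-y + 17)(-y^2 - 17y + 38) + (340y - 680)
  -y^2 - 17y + 38 = (-(1/340)y - 19/340)(340y - 680) + (0)
Last nonzero remainder: 340y - 680. Dividing through by 340 gives the monic gcd y - 2.
Then lcm(f, g) = f·g / gcd(f, g); expanding and making the result monic gives the answer.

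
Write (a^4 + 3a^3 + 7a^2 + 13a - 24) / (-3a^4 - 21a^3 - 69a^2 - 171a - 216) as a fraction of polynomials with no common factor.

(-a + 1)/(3a + 9)

Euclidean algorithm in ℚ[a]:
  a^4 + 3a^3 + 7a^2 + 13a - 24 = (-1/3)(-3a^4 - 21a^3 - 69a^2 - 171a - 216) + (-4a^3 - 16a^2 - 44a - 96)
  -3a^4 - 21a^3 - 69a^2 - 171a - 216 = ((3/4)a + 9/4)(-4a^3 - 16a^2 - 44a - 96) + (0)
Last nonzero remainder: -4a^3 - 16a^2 - 44a - 96. Dividing through by -4 gives the monic gcd a^3 + 4a^2 + 11a + 24.
Cancel a^3 + 4a^2 + 11a + 24 from numerator and denominator to get the reduced form.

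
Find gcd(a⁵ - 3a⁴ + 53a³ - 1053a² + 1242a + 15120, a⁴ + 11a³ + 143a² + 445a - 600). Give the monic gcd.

a² + 7a + 120

Euclidean algorithm in ℚ[a]:
  a⁵ - 3a⁴ + 53a³ - 1053a² + 1242a + 15120 = (a - 14)(a⁴ + 11a³ + 143a² + 445a - 600) + (64a³ + 504a² + 8072a + 6720)
  a⁴ + 11a³ + 143a² + 445a - 600 = ((1/64)a + 25/512)(64a³ + 504a² + 8072a + 6720) + (-(495/64)a² - (3465/64)a - 7425/8)
  64a³ + 504a² + 8072a + 6720 = (-(4096/495)a - 3584/495)(-(495/64)a² - (3465/64)a - 7425/8) + (0)
Last nonzero remainder: -(495/64)a² - (3465/64)a - 7425/8. Dividing through by -495/64 gives the monic gcd a² + 7a + 120.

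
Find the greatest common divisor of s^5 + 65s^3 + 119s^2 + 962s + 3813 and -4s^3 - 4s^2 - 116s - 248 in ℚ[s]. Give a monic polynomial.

By polynomial division,
  s^5 + 65s^3 + 119s^2 + 962s + 3813 = (-(1/4)s^2 + (1/4)s - 37/4)(-4s^3 - 4s^2 - 116s - 248) + (49s^2 - 49s + 1519)
  -4s^3 - 4s^2 - 116s - 248 = (-(4/49)s - 8/49)(49s^2 - 49s + 1519) + (0)
Last nonzero remainder: 49s^2 - 49s + 1519. Dividing through by 49 gives the monic gcd s^2 - s + 31.

s^2 - s + 31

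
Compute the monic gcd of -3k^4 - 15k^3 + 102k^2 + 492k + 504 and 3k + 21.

k + 7

Repeated division with remainder:
  -3k^4 - 15k^3 + 102k^2 + 492k + 504 = (-k^3 + 2k^2 + 20k + 24)(3k + 21) + (0)
Last nonzero remainder: 3k + 21. Dividing through by 3 gives the monic gcd k + 7.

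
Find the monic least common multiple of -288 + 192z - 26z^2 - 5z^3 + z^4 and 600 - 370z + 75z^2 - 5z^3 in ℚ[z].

-8640 + 8928z - 3180z^2 + 328z^3 + 59z^4 - 16z^5 + z^6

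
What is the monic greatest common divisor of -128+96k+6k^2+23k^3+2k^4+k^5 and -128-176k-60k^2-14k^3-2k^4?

16+2k+k^2

Apply the Euclidean algorithm:
  k^5+2k^4+23k^3+6k^2+96k-128 = (-(1/2)k+5/2)(-2k^4-14k^3-60k^2-176k-128) + (28k^3+68k^2+472k+192)
  -2k^4-14k^3-60k^2-176k-128 = (-(1/14)k-16/49)(28k^3+68k^2+472k+192) + (-(200/49)k^2-(400/49)k-3200/49)
  28k^3+68k^2+472k+192 = (-(343/50)k-147/50)(-(200/49)k^2-(400/49)k-3200/49) + (0)
Last nonzero remainder: -(200/49)k^2-(400/49)k-3200/49. Dividing through by -200/49 gives the monic gcd k^2+2k+16.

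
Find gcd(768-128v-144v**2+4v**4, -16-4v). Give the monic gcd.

4+v

By polynomial division,
  4v**4-144v**2-128v+768 = (-v**3+4v**2+20v-48)(-4v-16) + (0)
Last nonzero remainder: -4v-16. Dividing through by -4 gives the monic gcd v+4.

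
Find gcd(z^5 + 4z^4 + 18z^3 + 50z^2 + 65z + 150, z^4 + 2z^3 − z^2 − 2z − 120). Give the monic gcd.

z^2 + z + 10

Repeated division with remainder:
  z^5 + 4z^4 + 18z^3 + 50z^2 + 65z + 150 = (z + 2)(z^4 + 2z^3 − z^2 − 2z − 120) + (15z^3 + 54z^2 + 189z + 390)
  z^4 + 2z^3 − z^2 − 2z − 120 = ((1/15)z − 8/75)(15z^3 + 54z^2 + 189z + 390) + (−(196/25)z^2 − (196/25)z − 392/5)
  15z^3 + 54z^2 + 189z + 390 = (−(375/196)z − 975/196)(−(196/25)z^2 − (196/25)z − 392/5) + (0)
Last nonzero remainder: −(196/25)z^2 − (196/25)z − 392/5. Dividing through by −196/25 gives the monic gcd z^2 + z + 10.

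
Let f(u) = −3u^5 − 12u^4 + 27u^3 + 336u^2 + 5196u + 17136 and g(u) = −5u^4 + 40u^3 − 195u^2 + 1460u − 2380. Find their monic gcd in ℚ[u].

By polynomial division,
  −3u^5 − 12u^4 + 27u^3 + 336u^2 + 5196u + 17136 = ((3/5)u + 36/5)(−5u^4 + 40u^3 − 195u^2 + 1460u − 2380) + (−144u^3 + 864u^2 − 3888u + 34272)
  −5u^4 + 40u^3 − 195u^2 + 1460u − 2380 = ((5/144)u − 5/72)(−144u^3 + 864u^2 − 3888u + 34272) + (0)
Last nonzero remainder: −144u^3 + 864u^2 − 3888u + 34272. Dividing through by −144 gives the monic gcd u^3 − 6u^2 + 27u − 238.

u^3 − 6u^2 + 27u − 238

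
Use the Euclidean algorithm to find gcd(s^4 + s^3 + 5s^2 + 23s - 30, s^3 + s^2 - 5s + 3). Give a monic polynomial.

Apply the Euclidean algorithm:
  s^4 + s^3 + 5s^2 + 23s - 30 = (s)(s^3 + s^2 - 5s + 3) + (10s^2 + 20s - 30)
  s^3 + s^2 - 5s + 3 = ((1/10)s - 1/10)(10s^2 + 20s - 30) + (0)
Last nonzero remainder: 10s^2 + 20s - 30. Dividing through by 10 gives the monic gcd s^2 + 2s - 3.

s^2 + 2s - 3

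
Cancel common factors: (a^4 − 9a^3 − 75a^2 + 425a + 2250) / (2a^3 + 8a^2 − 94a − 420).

(a^3 − 14a^2 − 5a + 450)/(2a^2 − 2a − 84)

Euclidean algorithm in ℚ[a]:
  a^4 − 9a^3 − 75a^2 + 425a + 2250 = ((1/2)a − 13/2)(2a^3 + 8a^2 − 94a − 420) + (24a^2 + 24a − 480)
  2a^3 + 8a^2 − 94a − 420 = ((1/12)a + 1/4)(24a^2 + 24a − 480) + (−60a − 300)
  24a^2 + 24a − 480 = (−(2/5)a + 8/5)(−60a − 300) + (0)
Last nonzero remainder: −60a − 300. Dividing through by −60 gives the monic gcd a + 5.
Cancel a + 5 from numerator and denominator to get the reduced form.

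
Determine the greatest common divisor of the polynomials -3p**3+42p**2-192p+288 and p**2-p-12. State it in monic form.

Apply the Euclidean algorithm:
  -3p**3+42p**2-192p+288 = (-3p+39)(p**2-p-12) + (-189p+756)
  p**2-p-12 = (-(1/189)p-1/63)(-189p+756) + (0)
Last nonzero remainder: -189p+756. Dividing through by -189 gives the monic gcd p-4.

p-4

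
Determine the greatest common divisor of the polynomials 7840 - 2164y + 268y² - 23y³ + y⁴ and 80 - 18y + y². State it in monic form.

80 - 18y + y²

Apply the Euclidean algorithm:
  y⁴ - 23y³ + 268y² - 2164y + 7840 = (y² - 5y + 98)(y² - 18y + 80) + (0)
The last nonzero remainder y² - 18y + 80 is already monic.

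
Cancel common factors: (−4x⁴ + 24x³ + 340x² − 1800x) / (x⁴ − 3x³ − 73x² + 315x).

By polynomial division,
  −4x⁴ + 24x³ + 340x² − 1800x = (−4)(x⁴ − 3x³ − 73x² + 315x) + (12x³ + 48x² − 540x)
  x⁴ − 3x³ − 73x² + 315x = ((1/12)x − 7/12)(12x³ + 48x² − 540x) + (0)
Last nonzero remainder: 12x³ + 48x² − 540x. Dividing through by 12 gives the monic gcd x³ + 4x² − 45x.
Cancel x³ + 4x² − 45x from numerator and denominator to get the reduced form.

(−4x + 40)/(x − 7)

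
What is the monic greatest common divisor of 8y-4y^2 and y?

y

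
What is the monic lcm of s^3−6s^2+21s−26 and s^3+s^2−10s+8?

s^5−3s^4−s^3+61s^2−162s+104

By polynomial division,
  s^3−6s^2+21s−26 = (s^3+s^2−10s+8) + (−7s^2+31s−34)
  s^3+s^2−10s+8 = (−(1/7)s−38/49)(−7s^2+31s−34) + ((450/49)s−900/49)
  −7s^2+31s−34 = (−(343/450)s+833/450)((450/49)s−900/49) + (0)
Last nonzero remainder: (450/49)s−900/49. Dividing through by 450/49 gives the monic gcd s−2.
Then lcm(f, g) = f·g / gcd(f, g); expanding and making the result monic gives the answer.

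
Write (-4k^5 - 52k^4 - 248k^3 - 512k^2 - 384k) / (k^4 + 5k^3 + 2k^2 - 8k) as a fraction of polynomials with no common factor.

(-4k^2 - 28k - 48)/(k - 1)

Apply the Euclidean algorithm:
  -4k^5 - 52k^4 - 248k^3 - 512k^2 - 384k = (-4k - 32)(k^4 + 5k^3 + 2k^2 - 8k) + (-80k^3 - 480k^2 - 640k)
  k^4 + 5k^3 + 2k^2 - 8k = (-(1/80)k + 1/80)(-80k^3 - 480k^2 - 640k) + (0)
Last nonzero remainder: -80k^3 - 480k^2 - 640k. Dividing through by -80 gives the monic gcd k^3 + 6k^2 + 8k.
Cancel k^3 + 6k^2 + 8k from numerator and denominator to get the reduced form.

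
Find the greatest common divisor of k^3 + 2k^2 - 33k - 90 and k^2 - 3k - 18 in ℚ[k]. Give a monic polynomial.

k^2 - 3k - 18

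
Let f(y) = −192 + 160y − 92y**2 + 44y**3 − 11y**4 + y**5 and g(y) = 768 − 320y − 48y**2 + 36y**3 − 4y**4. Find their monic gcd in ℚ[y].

16 − 8y + y**2

Euclidean algorithm in ℚ[y]:
  y**5 − 11y**4 + 44y**3 − 92y**2 + 160y − 192 = (−(1/4)y + 1/2)(−4y**4 + 36y**3 − 48y**2 − 320y + 768) + (14y**3 − 148y**2 + 512y − 576)
  −4y**4 + 36y**3 − 48y**2 − 320y + 768 = (−(2/7)y − 22/49)(14y**3 − 148y**2 + 512y − 576) + ((1560/49)y**2 − (12480/49)y + 24960/49)
  14y**3 − 148y**2 + 512y − 576 = ((343/780)y − 147/130)((1560/49)y**2 − (12480/49)y + 24960/49) + (0)
Last nonzero remainder: (1560/49)y**2 − (12480/49)y + 24960/49. Dividing through by 1560/49 gives the monic gcd y**2 − 8y + 16.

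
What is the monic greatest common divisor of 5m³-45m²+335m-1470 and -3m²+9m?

Repeated division with remainder:
  5m³-45m²+335m-1470 = (-(5/3)m+10)(-3m²+9m) + (245m-1470)
  -3m²+9m = (-(3/245)m-9/245)(245m-1470) + (-54)
  245m-1470 = (-(245/54)m+245/9)(-54) + (0)
The last nonzero remainder is the constant -54, so the polynomials are coprime and gcd = 1.

1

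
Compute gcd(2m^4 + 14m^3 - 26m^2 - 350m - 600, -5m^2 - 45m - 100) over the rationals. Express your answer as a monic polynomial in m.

m^2 + 9m + 20

Euclidean algorithm in ℚ[m]:
  2m^4 + 14m^3 - 26m^2 - 350m - 600 = (-(2/5)m^2 + (4/5)m + 6)(-5m^2 - 45m - 100) + (0)
Last nonzero remainder: -5m^2 - 45m - 100. Dividing through by -5 gives the monic gcd m^2 + 9m + 20.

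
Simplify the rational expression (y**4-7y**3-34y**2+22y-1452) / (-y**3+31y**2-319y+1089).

Apply the Euclidean algorithm:
  y**4-7y**3-34y**2+22y-1452 = (-y-24)(-y**3+31y**2-319y+1089) + (391y**2-6545y+24684)
  -y**3+31y**2-319y+1089 = (-(1/391)y+328/8993)(391y**2-6545y+24684) + (-(9075/529)y+99825/529)
  391y**2-6545y+24684 = (-(206839/9075)y+35972/275)(-(9075/529)y+99825/529) + (0)
Last nonzero remainder: -(9075/529)y+99825/529. Dividing through by -9075/529 gives the monic gcd y-11.
Cancel y-11 from numerator and denominator to get the reduced form.

(-y**3-4y**2-10y-132)/(y**2-20y+99)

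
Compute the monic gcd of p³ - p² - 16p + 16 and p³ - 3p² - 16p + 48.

Apply the Euclidean algorithm:
  p³ - p² - 16p + 16 = (p³ - 3p² - 16p + 48) + (2p² - 32)
  p³ - 3p² - 16p + 48 = ((1/2)p - 3/2)(2p² - 32) + (0)
Last nonzero remainder: 2p² - 32. Dividing through by 2 gives the monic gcd p² - 16.

p² - 16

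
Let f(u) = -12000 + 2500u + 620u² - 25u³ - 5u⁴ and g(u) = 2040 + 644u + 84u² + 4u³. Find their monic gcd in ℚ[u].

By polynomial division,
  -5u⁴ - 25u³ + 620u² + 2500u - 12000 = (-(5/4)u + 20)(4u³ + 84u² + 644u + 2040) + (-255u² - 7830u - 52800)
  4u³ + 84u² + 644u + 2040 = (-(4/255)u + 44/289)(-255u² - 7830u - 52800) + ((291276/289)u + 2912760/289)
  -255u² - 7830u - 52800 = (-(24565/97092)u - 127160/24273)((291276/289)u + 2912760/289) + (0)
Last nonzero remainder: (291276/289)u + 2912760/289. Dividing through by 291276/289 gives the monic gcd u + 10.

10 + u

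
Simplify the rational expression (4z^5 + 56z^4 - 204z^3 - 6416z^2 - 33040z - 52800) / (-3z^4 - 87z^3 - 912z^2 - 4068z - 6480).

Apply the Euclidean algorithm:
  4z^5 + 56z^4 - 204z^3 - 6416z^2 - 33040z - 52800 = (-(4/3)z + 20)(-3z^4 - 87z^3 - 912z^2 - 4068z - 6480) + (320z^3 + 6400z^2 + 39680z + 76800)
  -3z^4 - 87z^3 - 912z^2 - 4068z - 6480 = (-(3/320)z - 27/320)(320z^3 + 6400z^2 + 39680z + 76800) + (0)
Last nonzero remainder: 320z^3 + 6400z^2 + 39680z + 76800. Dividing through by 320 gives the monic gcd z^3 + 20z^2 + 124z + 240.
Cancel z^3 + 20z^2 + 124z + 240 from numerator and denominator to get the reduced form.

(-4z^2 + 24z + 220)/(3z + 27)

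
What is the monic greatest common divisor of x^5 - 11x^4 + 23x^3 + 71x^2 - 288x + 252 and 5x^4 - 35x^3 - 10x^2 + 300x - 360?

Apply the Euclidean algorithm:
  x^5 - 11x^4 + 23x^3 + 71x^2 - 288x + 252 = ((1/5)x - 4/5)(5x^4 - 35x^3 - 10x^2 + 300x - 360) + (-3x^3 + 3x^2 + 24x - 36)
  5x^4 - 35x^3 - 10x^2 + 300x - 360 = (-(5/3)x + 10)(-3x^3 + 3x^2 + 24x - 36) + (0)
Last nonzero remainder: -3x^3 + 3x^2 + 24x - 36. Dividing through by -3 gives the monic gcd x^3 - x^2 - 8x + 12.

x^3 - x^2 - 8x + 12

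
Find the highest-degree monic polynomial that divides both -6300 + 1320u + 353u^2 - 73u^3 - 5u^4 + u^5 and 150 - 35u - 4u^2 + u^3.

150 - 35u - 4u^2 + u^3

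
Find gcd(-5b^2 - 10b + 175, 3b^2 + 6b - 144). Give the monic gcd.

Repeated division with remainder:
  -5b^2 - 10b + 175 = (-5/3)(3b^2 + 6b - 144) + (-65)
  3b^2 + 6b - 144 = (-(3/65)b^2 - (6/65)b + 144/65)(-65) + (0)
The last nonzero remainder is the constant -65, so the polynomials are coprime and gcd = 1.

1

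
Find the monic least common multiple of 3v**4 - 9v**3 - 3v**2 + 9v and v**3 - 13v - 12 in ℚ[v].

By polynomial division,
  3v**4 - 9v**3 - 3v**2 + 9v = (3v - 9)(v**3 - 13v - 12) + (36v**2 - 72v - 108)
  v**3 - 13v - 12 = ((1/36)v + 1/18)(36v**2 - 72v - 108) + (-6v - 6)
  36v**2 - 72v - 108 = (-6v + 18)(-6v - 6) + (0)
Last nonzero remainder: -6v - 6. Dividing through by -6 gives the monic gcd v + 1.
Then lcm(f, g) = f·g / gcd(f, g); expanding and making the result monic gives the answer.

v**6 - 4v**5 - 10v**4 + 40v**3 + 9v**2 - 36v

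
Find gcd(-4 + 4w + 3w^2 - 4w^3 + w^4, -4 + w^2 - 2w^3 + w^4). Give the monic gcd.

Euclidean algorithm in ℚ[w]:
  w^4 - 4w^3 + 3w^2 + 4w - 4 = (w^4 - 2w^3 + w^2 - 4) + (-2w^3 + 2w^2 + 4w)
  w^4 - 2w^3 + w^2 - 4 = (-(1/2)w + 1/2)(-2w^3 + 2w^2 + 4w) + (2w^2 - 2w - 4)
  -2w^3 + 2w^2 + 4w = (-w)(2w^2 - 2w - 4) + (0)
Last nonzero remainder: 2w^2 - 2w - 4. Dividing through by 2 gives the monic gcd w^2 - w - 2.

-2 - w + w^2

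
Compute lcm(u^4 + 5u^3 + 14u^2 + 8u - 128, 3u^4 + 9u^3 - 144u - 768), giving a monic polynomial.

Repeated division with remainder:
  u^4 + 5u^3 + 14u^2 + 8u - 128 = (1/3)(3u^4 + 9u^3 - 144u - 768) + (2u^3 + 14u^2 + 56u + 128)
  3u^4 + 9u^3 - 144u - 768 = ((3/2)u - 6)(2u^3 + 14u^2 + 56u + 128) + (0)
Last nonzero remainder: 2u^3 + 14u^2 + 56u + 128. Dividing through by 2 gives the monic gcd u^3 + 7u^2 + 28u + 64.
Then lcm(f, g) = f·g / gcd(f, g); expanding and making the result monic gives the answer.

u^5 + u^4 - 6u^3 - 48u^2 - 160u + 512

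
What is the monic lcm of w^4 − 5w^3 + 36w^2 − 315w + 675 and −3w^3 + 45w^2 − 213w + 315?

Repeated division with remainder:
  w^4 − 5w^3 + 36w^2 − 315w + 675 = (−(1/3)w − 10/3)(−3w^3 + 45w^2 − 213w + 315) + (115w^2 − 920w + 1725)
  −3w^3 + 45w^2 − 213w + 315 = (−(3/115)w + 21/115)(115w^2 − 920w + 1725) + (0)
Last nonzero remainder: 115w^2 − 920w + 1725. Dividing through by 115 gives the monic gcd w^2 − 8w + 15.
Then lcm(f, g) = f·g / gcd(f, g); expanding and making the result monic gives the answer.

w^5 − 12w^4 + 71w^3 − 567w^2 + 2880w − 4725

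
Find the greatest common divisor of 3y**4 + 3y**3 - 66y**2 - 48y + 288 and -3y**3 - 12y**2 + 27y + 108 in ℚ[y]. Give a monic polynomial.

Apply the Euclidean algorithm:
  3y**4 + 3y**3 - 66y**2 - 48y + 288 = (-y + 3)(-3y**3 - 12y**2 + 27y + 108) + (-3y**2 - 21y - 36)
  -3y**3 - 12y**2 + 27y + 108 = (y - 3)(-3y**2 - 21y - 36) + (0)
Last nonzero remainder: -3y**2 - 21y - 36. Dividing through by -3 gives the monic gcd y**2 + 7y + 12.

y**2 + 7y + 12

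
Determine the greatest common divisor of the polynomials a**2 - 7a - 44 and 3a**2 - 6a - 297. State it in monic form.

a - 11

Apply the Euclidean algorithm:
  a**2 - 7a - 44 = (1/3)(3a**2 - 6a - 297) + (-5a + 55)
  3a**2 - 6a - 297 = (-(3/5)a - 27/5)(-5a + 55) + (0)
Last nonzero remainder: -5a + 55. Dividing through by -5 gives the monic gcd a - 11.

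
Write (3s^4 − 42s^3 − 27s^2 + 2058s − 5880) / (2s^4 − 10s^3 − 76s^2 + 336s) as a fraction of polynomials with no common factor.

Apply the Euclidean algorithm:
  3s^4 − 42s^3 − 27s^2 + 2058s − 5880 = (3/2)(2s^4 − 10s^3 − 76s^2 + 336s) + (−27s^3 + 87s^2 + 1554s − 5880)
  2s^4 − 10s^3 − 76s^2 + 336s = (−(2/27)s + 32/243)(−27s^3 + 87s^2 + 1554s − 5880) + ((2240/81)s^2 − (24640/81)s + 62720/81)
  −27s^3 + 87s^2 + 1554s − 5880 = (−(2187/2240)s − 243/32)((2240/81)s^2 − (24640/81)s + 62720/81) + (0)
Last nonzero remainder: (2240/81)s^2 − (24640/81)s + 62720/81. Dividing through by 2240/81 gives the monic gcd s^2 − 11s + 28.
Cancel s^2 − 11s + 28 from numerator and denominator to get the reduced form.

(3s^2 − 9s − 210)/(2s^2 + 12s)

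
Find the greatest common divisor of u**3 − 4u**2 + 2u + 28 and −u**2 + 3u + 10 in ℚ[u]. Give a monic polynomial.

u + 2

By polynomial division,
  u**3 − 4u**2 + 2u + 28 = (−u + 1)(−u**2 + 3u + 10) + (9u + 18)
  −u**2 + 3u + 10 = (−(1/9)u + 5/9)(9u + 18) + (0)
Last nonzero remainder: 9u + 18. Dividing through by 9 gives the monic gcd u + 2.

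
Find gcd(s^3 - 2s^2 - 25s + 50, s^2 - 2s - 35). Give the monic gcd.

By polynomial division,
  s^3 - 2s^2 - 25s + 50 = (s)(s^2 - 2s - 35) + (10s + 50)
  s^2 - 2s - 35 = ((1/10)s - 7/10)(10s + 50) + (0)
Last nonzero remainder: 10s + 50. Dividing through by 10 gives the monic gcd s + 5.

s + 5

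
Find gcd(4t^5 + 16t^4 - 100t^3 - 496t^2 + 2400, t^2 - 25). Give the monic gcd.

t^2 - 25

By polynomial division,
  4t^5 + 16t^4 - 100t^3 - 496t^2 + 2400 = (4t^3 + 16t^2 - 96)(t^2 - 25) + (0)
The last nonzero remainder t^2 - 25 is already monic.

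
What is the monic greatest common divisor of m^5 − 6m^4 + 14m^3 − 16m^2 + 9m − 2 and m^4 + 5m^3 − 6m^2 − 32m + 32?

Euclidean algorithm in ℚ[m]:
  m^5 − 6m^4 + 14m^3 − 16m^2 + 9m − 2 = (m − 11)(m^4 + 5m^3 − 6m^2 − 32m + 32) + (75m^3 − 50m^2 − 375m + 350)
  m^4 + 5m^3 − 6m^2 − 32m + 32 = ((1/75)m + 17/225)(75m^3 − 50m^2 − 375m + 350) + ((25/9)m^2 − (25/3)m + 50/9)
  75m^3 − 50m^2 − 375m + 350 = (27m + 63)((25/9)m^2 − (25/3)m + 50/9) + (0)
Last nonzero remainder: (25/9)m^2 − (25/3)m + 50/9. Dividing through by 25/9 gives the monic gcd m^2 − 3m + 2.

m^2 − 3m + 2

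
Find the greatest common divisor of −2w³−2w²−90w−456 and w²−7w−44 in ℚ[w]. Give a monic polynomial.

Repeated division with remainder:
  −2w³−2w²−90w−456 = (−2w−16)(w²−7w−44) + (−290w−1160)
  w²−7w−44 = (−(1/290)w+11/290)(−290w−1160) + (0)
Last nonzero remainder: −290w−1160. Dividing through by −290 gives the monic gcd w+4.

w+4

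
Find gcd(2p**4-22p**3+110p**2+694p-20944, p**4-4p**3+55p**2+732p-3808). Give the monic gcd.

p**3+55p+952

Repeated division with remainder:
  2p**4-22p**3+110p**2+694p-20944 = (2)(p**4-4p**3+55p**2+732p-3808) + (-14p**3-770p-13328)
  p**4-4p**3+55p**2+732p-3808 = (-(1/14)p+2/7)(-14p**3-770p-13328) + (0)
Last nonzero remainder: -14p**3-770p-13328. Dividing through by -14 gives the monic gcd p**3+55p+952.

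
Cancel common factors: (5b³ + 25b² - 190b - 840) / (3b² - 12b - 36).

Repeated division with remainder:
  5b³ + 25b² - 190b - 840 = ((5/3)b + 15)(3b² - 12b - 36) + (50b - 300)
  3b² - 12b - 36 = ((3/50)b + 3/25)(50b - 300) + (0)
Last nonzero remainder: 50b - 300. Dividing through by 50 gives the monic gcd b - 6.
Cancel b - 6 from numerator and denominator to get the reduced form.

(5b² + 55b + 140)/(3b + 6)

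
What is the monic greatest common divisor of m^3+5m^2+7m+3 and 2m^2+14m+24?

Repeated division with remainder:
  m^3+5m^2+7m+3 = ((1/2)m-1)(2m^2+14m+24) + (9m+27)
  2m^2+14m+24 = ((2/9)m+8/9)(9m+27) + (0)
Last nonzero remainder: 9m+27. Dividing through by 9 gives the monic gcd m+3.

m+3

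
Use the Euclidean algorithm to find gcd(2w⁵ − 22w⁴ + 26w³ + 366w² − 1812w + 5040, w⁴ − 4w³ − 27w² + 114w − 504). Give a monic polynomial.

Repeated division with remainder:
  2w⁵ − 22w⁴ + 26w³ + 366w² − 1812w + 5040 = (2w − 14)(w⁴ − 4w³ − 27w² + 114w − 504) + (24w³ − 240w² + 792w − 2016)
  w⁴ − 4w³ − 27w² + 114w − 504 = ((1/24)w + 1/4)(24w³ − 240w² + 792w − 2016) + (0)
Last nonzero remainder: 24w³ − 240w² + 792w − 2016. Dividing through by 24 gives the monic gcd w³ − 10w² + 33w − 84.

w³ − 10w² + 33w − 84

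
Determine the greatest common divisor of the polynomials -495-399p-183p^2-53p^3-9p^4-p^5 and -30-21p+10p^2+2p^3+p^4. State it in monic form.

Euclidean algorithm in ℚ[p]:
  -p^5-9p^4-53p^3-183p^2-399p-495 = (-p-7)(p^4+2p^3+10p^2-21p-30) + (-29p^3-134p^2-576p-705)
  p^4+2p^3+10p^2-21p-30 = (-(1/29)p+76/841)(-29p^3-134p^2-576p-705) + ((1890/841)p^2+(5670/841)p+28350/841)
  -29p^3-134p^2-576p-705 = (-(24389/1890)p-39527/1890)((1890/841)p^2+(5670/841)p+28350/841) + (0)
Last nonzero remainder: (1890/841)p^2+(5670/841)p+28350/841. Dividing through by 1890/841 gives the monic gcd p^2+3p+15.

15+3p+p^2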